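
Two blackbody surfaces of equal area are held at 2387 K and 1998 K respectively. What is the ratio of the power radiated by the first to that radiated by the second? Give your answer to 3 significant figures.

P₁/P₂ ≈ 2.04

With equal areas, P₁/P₂ = (T₁/T₂)⁴ = (2387/1998)⁴ = 2.04.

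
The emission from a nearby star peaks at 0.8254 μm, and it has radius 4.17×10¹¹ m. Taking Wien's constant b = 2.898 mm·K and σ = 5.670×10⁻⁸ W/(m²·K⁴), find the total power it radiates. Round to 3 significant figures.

Wien's law: T = b/λ_max = 2.898×10⁻³/8.254×10⁻⁷ = 3511.02 K.
Surface area A = 4πR² = 4π(4.17×10¹¹ m)² = 2.18515×10²⁴ m².
Then P = σAT⁴ = 5.670×10⁻⁸×2.18515×10²⁴×(3511.02)⁴ = 1.88×10³¹ W.

P ≈ 1.88×10³¹ W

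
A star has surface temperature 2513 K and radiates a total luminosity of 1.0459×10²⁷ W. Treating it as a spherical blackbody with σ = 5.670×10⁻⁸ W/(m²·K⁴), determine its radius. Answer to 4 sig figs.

R ≈ 6.067×10⁹ m

L = 4πR²σT⁴ ⇒ R = √(L/(4πσT⁴)).
σT⁴ = 2.26127×10⁶ W/m², so R = √(1.0459×10²⁷/(4π×2.26127×10⁶)) = 6.067×10⁹ m.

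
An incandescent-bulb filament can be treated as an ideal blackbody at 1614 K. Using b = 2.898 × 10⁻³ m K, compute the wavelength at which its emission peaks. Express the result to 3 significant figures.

Wien's displacement law: λ_max = b/T = (2.898×10⁻³ m·K)/(1614 K) = 1.796×10⁻⁶ m.
That is 1.80×10³ nm, in the infrared range.

λ_max ≈ 1.80×10³ nm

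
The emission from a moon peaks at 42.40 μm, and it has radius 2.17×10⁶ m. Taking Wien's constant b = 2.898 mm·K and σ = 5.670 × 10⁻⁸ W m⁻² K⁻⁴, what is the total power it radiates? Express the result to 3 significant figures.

P ≈ 7.32×10¹³ W

Wien's law: T = b/λ_max = 2.898×10⁻³/4.240×10⁻⁵ = 68.3491 K.
Surface area A = 4πR² = 4π(2.17×10⁶ m)² = 5.91738×10¹³ m².
Then P = σAT⁴ = 5.670×10⁻⁸×5.91738×10¹³×(68.3491)⁴ = 7.32×10¹³ W.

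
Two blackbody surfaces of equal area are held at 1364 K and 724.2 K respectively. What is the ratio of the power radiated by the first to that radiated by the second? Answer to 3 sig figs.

P₁/P₂ ≈ 12.6

With equal areas, P₁/P₂ = (T₁/T₂)⁴ = (1364/724.2)⁴ = 12.6.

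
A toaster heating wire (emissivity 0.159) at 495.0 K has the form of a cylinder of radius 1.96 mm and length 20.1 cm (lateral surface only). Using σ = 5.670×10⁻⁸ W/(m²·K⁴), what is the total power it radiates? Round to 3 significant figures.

Lateral area A = 2πrL = 2π×1.96×10⁻³×0.201 = 2.47532×10⁻³ m².
P = εσAT⁴ = 0.159 × 5.670×10⁻⁸ × 2.47532×10⁻³ × (495.0)⁴ = 1.34 W.

P ≈ 1.34 W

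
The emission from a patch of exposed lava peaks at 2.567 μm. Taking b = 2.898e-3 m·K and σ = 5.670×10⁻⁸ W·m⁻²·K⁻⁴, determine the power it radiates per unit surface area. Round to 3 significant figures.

I ≈ 9.21×10⁴ W/m²

Wien's law: T = b/λ_max = 2.898×10⁻³/2.567×10⁻⁶ = 1128.94 K.
Then I = σT⁴ = 5.670×10⁻⁸×(1128.94)⁴ = 9.21×10⁴ W/m².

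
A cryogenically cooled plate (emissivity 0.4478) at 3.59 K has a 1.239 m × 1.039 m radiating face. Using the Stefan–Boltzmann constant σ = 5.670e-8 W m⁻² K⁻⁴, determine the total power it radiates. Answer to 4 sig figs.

P ≈ 5.429×10⁻⁶ W

Area A = 1.239 × 1.039 = 1.28732 m².
P = εσAT⁴ = 0.4478 × 5.670×10⁻⁸ × 1.28732 × (3.59)⁴ = 5.429×10⁻⁶ W.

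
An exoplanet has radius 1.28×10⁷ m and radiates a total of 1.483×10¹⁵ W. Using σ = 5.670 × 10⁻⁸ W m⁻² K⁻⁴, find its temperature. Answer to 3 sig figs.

T ≈ 59.7 K

Surface area A = 4πR² = 4π(1.28×10⁷ m)² = 2.05887×10¹⁵ m².
P = σAT⁴ ⇒ T = (P/(σA))^(1/4) = (1.483×10¹⁵/(5.670×10⁻⁸×2.05887×10¹⁵))^(1/4) = 59.7 K.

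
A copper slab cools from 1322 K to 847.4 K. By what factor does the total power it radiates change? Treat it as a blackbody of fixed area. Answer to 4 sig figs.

P₂/P₁ ≈ 0.1688

P ∝ T⁴, so P₂/P₁ = (T₂/T₁)⁴ = (847.4/1322)⁴ = (0.640998)⁴ = 0.1688.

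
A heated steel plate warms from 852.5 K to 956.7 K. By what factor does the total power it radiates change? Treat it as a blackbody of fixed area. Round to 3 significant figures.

P₂/P₁ ≈ 1.59

P ∝ T⁴, so P₂/P₁ = (T₂/T₁)⁴ = (956.7/852.5)⁴ = (1.12223)⁴ = 1.59.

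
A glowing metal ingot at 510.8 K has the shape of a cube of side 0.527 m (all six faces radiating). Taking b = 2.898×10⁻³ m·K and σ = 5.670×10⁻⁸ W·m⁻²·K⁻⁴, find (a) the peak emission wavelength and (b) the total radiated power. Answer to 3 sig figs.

(a) λ_max = b/T = 2.898×10⁻³/510.8 = 5.673×10⁻⁶ m = 5.67 μm.
Area A = 6s² = 6×(0.527 m)² = 1.66637 m².
(b) P = σAT⁴ = 5.670×10⁻⁸×1.66637×(510.8)⁴ = 6.43×10³ W.

λ_max ≈ 5.67 μm; P ≈ 6.43×10³ W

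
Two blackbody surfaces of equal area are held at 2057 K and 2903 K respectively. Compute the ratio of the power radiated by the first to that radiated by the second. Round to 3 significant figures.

With equal areas, P₁/P₂ = (T₁/T₂)⁴ = (2057/2903)⁴ = 0.252.

P₁/P₂ ≈ 0.252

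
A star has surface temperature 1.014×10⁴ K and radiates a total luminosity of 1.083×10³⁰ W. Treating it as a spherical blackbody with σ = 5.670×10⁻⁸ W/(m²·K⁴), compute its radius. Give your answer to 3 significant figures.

L = 4πR²σT⁴ ⇒ R = √(L/(4πσT⁴)).
σT⁴ = 5.99425×10⁸ W/m², so R = √(1.083×10³⁰/(4π×5.99425×10⁸)) = 1.20×10¹⁰ m.

R ≈ 1.20×10¹⁰ m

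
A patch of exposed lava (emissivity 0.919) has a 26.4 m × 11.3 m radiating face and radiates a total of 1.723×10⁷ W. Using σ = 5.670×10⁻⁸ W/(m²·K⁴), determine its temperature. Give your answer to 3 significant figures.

T ≈ 1.03×10³ K

Area A = 26.4 × 11.3 = 298.32 m².
P = εσAT⁴ ⇒ T = (P/(εσA))^(1/4) = (1.723×10⁷/(0.919×5.670×10⁻⁸×298.32))^(1/4) = 1.03×10³ K.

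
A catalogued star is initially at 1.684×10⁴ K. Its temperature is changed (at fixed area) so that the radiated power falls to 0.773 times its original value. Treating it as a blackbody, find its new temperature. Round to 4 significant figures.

T₂ ≈ 1.579×10⁴ K

P ∝ T⁴, so T₂/T₁ = (P₂/P₁)^(1/4) = (0.773)^(1/4) = 0.937659.
T₂ = 1.684×10⁴ × 0.937659 = 1.579×10⁴ K.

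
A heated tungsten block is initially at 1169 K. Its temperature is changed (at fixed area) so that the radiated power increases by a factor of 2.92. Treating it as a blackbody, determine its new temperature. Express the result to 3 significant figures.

T₂ ≈ 1.53×10³ K

P ∝ T⁴, so T₂/T₁ = (P₂/P₁)^(1/4) = (2.92)^(1/4) = 1.30721.
T₂ = 1169 × 1.30721 = 1.53×10³ K.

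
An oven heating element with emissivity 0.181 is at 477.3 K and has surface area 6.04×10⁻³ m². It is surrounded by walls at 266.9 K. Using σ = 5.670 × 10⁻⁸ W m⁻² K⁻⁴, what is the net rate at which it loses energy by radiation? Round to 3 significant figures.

Net loss ≈ 2.90 W

Area A = 6.04×10⁻³ m².
Net radiated power P_net = εσA(T⁴ − T₀⁴) = 0.181×5.670×10⁻⁸×6.04×10⁻³×(477.3⁴ − 266.9⁴).
T⁴ − T₀⁴ = 5.18998×10¹⁰ − 5.07451×10⁹ = 4.68253×10¹⁰ K⁴, so P_net = 2.90 W.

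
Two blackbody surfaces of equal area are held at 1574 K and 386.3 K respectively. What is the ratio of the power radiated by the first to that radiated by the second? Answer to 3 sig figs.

With equal areas, P₁/P₂ = (T₁/T₂)⁴ = (1574/386.3)⁴ = 276.

P₁/P₂ ≈ 276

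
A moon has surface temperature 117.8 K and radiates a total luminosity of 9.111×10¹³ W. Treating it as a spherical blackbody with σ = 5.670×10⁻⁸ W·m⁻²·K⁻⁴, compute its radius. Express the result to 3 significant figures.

R ≈ 8.15×10⁵ m

L = 4πR²σT⁴ ⇒ R = √(L/(4πσT⁴)).
σT⁴ = 10.9185 W/m², so R = √(9.111×10¹³/(4π×10.9185)) = 8.15×10⁵ m.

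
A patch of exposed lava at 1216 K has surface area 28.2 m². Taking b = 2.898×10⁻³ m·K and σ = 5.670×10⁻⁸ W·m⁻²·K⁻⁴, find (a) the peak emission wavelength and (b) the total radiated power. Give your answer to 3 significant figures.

(a) λ_max = b/T = 2.898×10⁻³/1216 = 2.383×10⁻⁶ m = 2.38×10³ nm.
Area A = 28.2 m².
(b) P = σAT⁴ = 5.670×10⁻⁸×28.2×(1216)⁴ = 3.50×10⁶ W.

λ_max ≈ 2.38×10³ nm; P ≈ 3.50×10⁶ W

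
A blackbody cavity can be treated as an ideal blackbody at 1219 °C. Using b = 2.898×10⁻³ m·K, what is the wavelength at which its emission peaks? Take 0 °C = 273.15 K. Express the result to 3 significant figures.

T = 1219 °C + 273.15 = 1492.15 K.
Wien's displacement law: λ_max = b/T = (2.898×10⁻³ m·K)/(1492.15 K) = 1.942×10⁻⁶ m.
That is 1.94 μm, in the infrared range.

λ_max ≈ 1.94 μm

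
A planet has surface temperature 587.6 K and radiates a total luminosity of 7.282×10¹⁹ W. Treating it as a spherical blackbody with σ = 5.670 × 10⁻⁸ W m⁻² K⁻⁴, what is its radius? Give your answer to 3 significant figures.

R ≈ 2.93×10⁷ m

L = 4πR²σT⁴ ⇒ R = √(L/(4πσT⁴)).
σT⁴ = 6759.43 W/m², so R = √(7.282×10¹⁹/(4π×6759.43)) = 2.93×10⁷ m.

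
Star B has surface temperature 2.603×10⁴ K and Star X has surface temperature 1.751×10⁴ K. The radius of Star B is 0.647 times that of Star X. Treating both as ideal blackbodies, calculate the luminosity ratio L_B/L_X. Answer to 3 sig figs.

L ∝ R²T⁴, so L_B/L_X = (R_B/R_X)²(T_B/T_X)⁴ = (0.647)² × (2.603×10⁴/1.751×10⁴)⁴ = 0.418609 × 4.88373 = 2.04.

L_B/L_X ≈ 2.04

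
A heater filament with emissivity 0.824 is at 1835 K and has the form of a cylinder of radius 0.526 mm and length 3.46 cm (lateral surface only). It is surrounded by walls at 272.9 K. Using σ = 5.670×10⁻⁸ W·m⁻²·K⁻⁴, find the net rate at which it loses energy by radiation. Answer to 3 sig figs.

Net loss ≈ 60.5 W

Lateral area A = 2πrL = 2π×5.26×10⁻⁴×0.0346 = 1.14351×10⁻⁴ m².
Net radiated power P_net = εσA(T⁴ − T₀⁴) = 0.824×5.670×10⁻⁸×1.14351×10⁻⁴×(1835⁴ − 272.9⁴).
T⁴ − T₀⁴ = 1.13382×10¹³ − 5.54644×10⁹ = 1.13327×10¹³ K⁴, so P_net = 60.5 W.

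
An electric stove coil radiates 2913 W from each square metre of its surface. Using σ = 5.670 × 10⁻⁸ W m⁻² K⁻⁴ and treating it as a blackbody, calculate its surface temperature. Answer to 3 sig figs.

I = σT⁴, so T = (I/σ)^(1/4) = (2913/(5.670×10⁻⁸))^(1/4) = 476 K.

T ≈ 476 K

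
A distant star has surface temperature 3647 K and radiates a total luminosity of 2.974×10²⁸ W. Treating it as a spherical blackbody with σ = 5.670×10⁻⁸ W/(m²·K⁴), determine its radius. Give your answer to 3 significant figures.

L = 4πR²σT⁴ ⇒ R = √(L/(4πσT⁴)).
σT⁴ = 1.00306×10⁷ W/m², so R = √(2.974×10²⁸/(4π×1.00306×10⁷)) = 1.54×10¹⁰ m.

R ≈ 1.54×10¹⁰ m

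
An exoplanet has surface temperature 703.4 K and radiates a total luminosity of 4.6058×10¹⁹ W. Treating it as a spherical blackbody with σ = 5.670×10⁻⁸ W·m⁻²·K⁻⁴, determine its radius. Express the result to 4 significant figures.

R ≈ 1.625×10⁷ m

L = 4πR²σT⁴ ⇒ R = √(L/(4πσT⁴)).
σT⁴ = 13880.1 W/m², so R = √(4.6058×10¹⁹/(4π×13880.1)) = 1.625×10⁷ m.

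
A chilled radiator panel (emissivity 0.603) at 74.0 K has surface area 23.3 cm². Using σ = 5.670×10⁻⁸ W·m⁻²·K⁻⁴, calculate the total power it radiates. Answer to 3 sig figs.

P ≈ 2.39×10⁻³ W

Area A = 23.3 cm² = 2.33×10⁻³ m².
P = εσAT⁴ = 0.603 × 5.670×10⁻⁸ × 2.33×10⁻³ × (74.0)⁴ = 2.39×10⁻³ W.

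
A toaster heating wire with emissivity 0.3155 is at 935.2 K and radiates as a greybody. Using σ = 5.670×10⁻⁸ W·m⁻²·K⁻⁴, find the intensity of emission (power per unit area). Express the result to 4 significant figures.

I ≈ 1.368×10⁴ W/m²

Stefan–Boltzmann: I = εσT⁴ = 0.3155 × 5.670×10⁻⁸ × (935.2)⁴ = 1.368×10⁴ W/m².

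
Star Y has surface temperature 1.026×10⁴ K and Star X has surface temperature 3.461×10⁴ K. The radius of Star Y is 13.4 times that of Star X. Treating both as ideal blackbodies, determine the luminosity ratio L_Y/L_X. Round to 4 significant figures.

L ∝ R²T⁴, so L_Y/L_X = (R_Y/R_X)²(T_Y/T_X)⁴ = (13.4)² × (1.026×10⁴/3.461×10⁴)⁴ = 179.56 × 7.72295×10⁻³ = 1.387.

L_Y/L_X ≈ 1.387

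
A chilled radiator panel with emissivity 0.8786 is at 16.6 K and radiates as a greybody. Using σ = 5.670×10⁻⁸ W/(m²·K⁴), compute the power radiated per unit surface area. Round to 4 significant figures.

I ≈ 3.783×10⁻³ W/m²

Stefan–Boltzmann: I = εσT⁴ = 0.8786 × 5.670×10⁻⁸ × (16.6)⁴ = 3.783×10⁻³ W/m².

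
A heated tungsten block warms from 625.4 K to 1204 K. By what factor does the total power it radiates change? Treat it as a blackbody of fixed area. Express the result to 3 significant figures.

P ∝ T⁴, so P₂/P₁ = (T₂/T₁)⁴ = (1204/625.4)⁴ = (1.92517)⁴ = 13.7.

P₂/P₁ ≈ 13.7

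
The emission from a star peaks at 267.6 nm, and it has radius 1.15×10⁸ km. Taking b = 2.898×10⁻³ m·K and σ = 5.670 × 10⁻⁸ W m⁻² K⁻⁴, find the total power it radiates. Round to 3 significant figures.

Wien's law: T = b/λ_max = 2.898×10⁻³/2.676×10⁻⁷ = 10829.6 K.
Surface area A = 4πR² = 4π(1.15×10¹¹ m)² = 1.66190×10²³ m².
Then P = σAT⁴ = 5.670×10⁻⁸×1.66190×10²³×(10829.6)⁴ = 1.30×10³² W.

P ≈ 1.30×10³² W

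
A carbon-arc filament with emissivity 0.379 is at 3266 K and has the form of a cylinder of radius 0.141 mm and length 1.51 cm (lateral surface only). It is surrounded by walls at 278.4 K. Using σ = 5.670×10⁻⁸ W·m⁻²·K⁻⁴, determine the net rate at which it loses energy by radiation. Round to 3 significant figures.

Lateral area A = 2πrL = 2π×1.41×10⁻⁴×0.0151 = 1.33775×10⁻⁵ m².
Net radiated power P_net = εσA(T⁴ − T₀⁴) = 0.379×5.670×10⁻⁸×1.33775×10⁻⁵×(3266⁴ − 278.4⁴).
T⁴ − T₀⁴ = 1.13780×10¹⁴ − 6.00727×10⁹ = 1.13774×10¹⁴ K⁴, so P_net = 32.7 W.

Net loss ≈ 32.7 W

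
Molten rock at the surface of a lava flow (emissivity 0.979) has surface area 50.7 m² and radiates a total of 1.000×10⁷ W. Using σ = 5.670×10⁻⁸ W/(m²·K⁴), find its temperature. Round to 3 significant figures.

Area A = 50.7 m².
P = εσAT⁴ ⇒ T = (P/(εσA))^(1/4) = (1.000×10⁷/(0.979×5.670×10⁻⁸×50.7))^(1/4) = 1.37×10³ K.

T ≈ 1.37×10³ K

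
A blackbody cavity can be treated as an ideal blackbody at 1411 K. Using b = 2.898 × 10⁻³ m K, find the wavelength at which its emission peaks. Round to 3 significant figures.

λ_max ≈ 2.05 μm

Wien's displacement law: λ_max = b/T = (2.898×10⁻³ m·K)/(1411 K) = 2.054×10⁻⁶ m.
That is 2.05 μm, in the infrared range.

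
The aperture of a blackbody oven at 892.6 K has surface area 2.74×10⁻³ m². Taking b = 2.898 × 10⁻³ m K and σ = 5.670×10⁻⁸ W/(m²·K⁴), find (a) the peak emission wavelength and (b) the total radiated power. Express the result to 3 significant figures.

(a) λ_max = b/T = 2.898×10⁻³/892.6 = 3.247×10⁻⁶ m = 3.25 μm.
Area A = 2.74×10⁻³ m².
(b) P = σAT⁴ = 5.670×10⁻⁸×2.74×10⁻³×(892.6)⁴ = 98.6 W.

λ_max ≈ 3.25 μm; P ≈ 98.6 W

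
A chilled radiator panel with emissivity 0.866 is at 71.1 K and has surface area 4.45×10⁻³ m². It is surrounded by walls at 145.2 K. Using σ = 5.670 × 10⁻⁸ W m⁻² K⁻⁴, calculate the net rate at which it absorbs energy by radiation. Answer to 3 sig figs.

Net gain ≈ 0.0915 W

Area A = 4.45×10⁻³ m².
Net radiated power P_net = εσA(T⁴ − T₀⁴) = 0.866×5.670×10⁻⁸×4.45×10⁻³×(71.1⁴ − 145.2⁴).
T⁴ − T₀⁴ = 2.55551×10⁷ − 4.44495×10⁸ = -4.18940×10⁸ K⁴, so P_net = -0.0915 W — negative, meaning a net gain of 0.0915 W.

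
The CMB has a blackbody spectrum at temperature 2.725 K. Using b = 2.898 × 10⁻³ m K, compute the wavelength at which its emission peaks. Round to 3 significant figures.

Wien's displacement law: λ_max = b/T = (2.898×10⁻³ m·K)/(2.725 K) = 1.063×10⁻³ m.
That is 1.06×10⁻³ m, in the microwave range.

λ_max ≈ 1.06×10⁻³ m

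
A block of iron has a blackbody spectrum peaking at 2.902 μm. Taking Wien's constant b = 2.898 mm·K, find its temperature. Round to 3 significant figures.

T ≈ 999 K

Wien's law gives T = b/λ_max = (2.898×10⁻³ m·K)/(2.902×10⁻⁶ m) = 999 K.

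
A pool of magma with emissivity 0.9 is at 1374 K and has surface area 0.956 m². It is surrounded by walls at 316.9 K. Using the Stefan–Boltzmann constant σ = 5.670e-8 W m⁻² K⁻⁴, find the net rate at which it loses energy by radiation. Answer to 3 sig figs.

Area A = 0.956 m².
Net radiated power P_net = εσA(T⁴ − T₀⁴) = 0.9×5.670×10⁻⁸×0.956×(1374⁴ − 316.9⁴).
T⁴ − T₀⁴ = 3.56408×10¹² − 1.00853×10¹⁰ = 3.55399×10¹² K⁴, so P_net = 1.73×10⁵ W.

Net loss ≈ 1.73×10⁵ W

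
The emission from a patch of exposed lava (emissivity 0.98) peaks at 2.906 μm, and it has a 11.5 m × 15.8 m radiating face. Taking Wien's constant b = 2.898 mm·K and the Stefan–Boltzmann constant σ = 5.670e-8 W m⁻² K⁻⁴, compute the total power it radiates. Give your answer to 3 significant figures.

Wien's law: T = b/λ_max = 2.898×10⁻³/2.906×10⁻⁶ = 997.247 K.
Area A = 11.5 × 15.8 = 181.7 m².
Then P = εσAT⁴ = 0.98×5.670×10⁻⁸×181.7×(997.247)⁴ = 9.99×10⁶ W.

P ≈ 9.99×10⁶ W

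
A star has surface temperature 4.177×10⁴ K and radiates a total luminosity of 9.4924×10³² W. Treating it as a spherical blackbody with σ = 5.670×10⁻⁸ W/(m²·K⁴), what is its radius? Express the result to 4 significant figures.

L = 4πR²σT⁴ ⇒ R = √(L/(4πσT⁴)).
σT⁴ = 1.72600×10¹¹ W/m², so R = √(9.4924×10³²/(4π×1.72600×10¹¹)) = 2.092×10¹⁰ m.

R ≈ 2.092×10¹⁰ m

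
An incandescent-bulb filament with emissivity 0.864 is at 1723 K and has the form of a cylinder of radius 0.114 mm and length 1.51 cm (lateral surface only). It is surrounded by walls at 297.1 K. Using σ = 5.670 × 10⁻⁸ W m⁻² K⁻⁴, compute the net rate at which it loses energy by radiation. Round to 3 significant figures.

Lateral area A = 2πrL = 2π×1.14×10⁻⁴×0.0151 = 1.08159×10⁻⁵ m².
Net radiated power P_net = εσA(T⁴ − T₀⁴) = 0.864×5.670×10⁻⁸×1.08159×10⁻⁵×(1723⁴ − 297.1⁴).
T⁴ − T₀⁴ = 8.81335×10¹² − 7.79131×10⁹ = 8.80556×10¹² K⁴, so P_net = 4.67 W.

Net loss ≈ 4.67 W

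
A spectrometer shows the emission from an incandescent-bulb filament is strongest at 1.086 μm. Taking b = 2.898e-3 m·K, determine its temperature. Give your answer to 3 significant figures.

T ≈ 2.67×10³ K

Wien's law gives T = b/λ_max = (2.898×10⁻³ m·K)/(1.086×10⁻⁶ m) = 2.67×10³ K.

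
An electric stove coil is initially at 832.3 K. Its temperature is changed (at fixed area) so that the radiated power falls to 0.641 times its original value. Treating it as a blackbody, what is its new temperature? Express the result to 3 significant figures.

P ∝ T⁴, so T₂/T₁ = (P₂/P₁)^(1/4) = (0.641)^(1/4) = 0.894776.
T₂ = 832.3 × 0.894776 = 745 K.

T₂ ≈ 745 K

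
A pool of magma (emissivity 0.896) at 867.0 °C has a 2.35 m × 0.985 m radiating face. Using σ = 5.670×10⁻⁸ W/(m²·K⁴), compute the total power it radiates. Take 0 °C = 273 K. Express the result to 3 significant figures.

T = 867.0 °C + 273 = 1140.0 K.
Area A = 2.35 × 0.985 = 2.31475 m².
P = εσAT⁴ = 0.896 × 5.670×10⁻⁸ × 2.31475 × (1140.0)⁴ = 1.99×10⁵ W.

P ≈ 1.99×10⁵ W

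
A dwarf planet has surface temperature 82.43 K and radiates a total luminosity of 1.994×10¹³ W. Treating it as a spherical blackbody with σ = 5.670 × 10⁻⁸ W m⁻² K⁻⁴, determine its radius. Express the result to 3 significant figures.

L = 4πR²σT⁴ ⇒ R = √(L/(4πσT⁴)).
σT⁴ = 2.61773 W/m², so R = √(1.994×10¹³/(4π×2.61773)) = 7.79×10⁵ m.

R ≈ 7.79×10⁵ m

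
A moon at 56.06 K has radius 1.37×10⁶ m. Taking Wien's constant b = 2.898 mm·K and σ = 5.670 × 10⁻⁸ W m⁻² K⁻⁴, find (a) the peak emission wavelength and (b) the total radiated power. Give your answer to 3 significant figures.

λ_max ≈ 51.7 μm; P ≈ 1.32×10¹³ W

(a) λ_max = b/T = 2.898×10⁻³/56.06 = 5.169×10⁻⁵ m = 51.7 μm.
Surface area A = 4πR² = 4π(1.37×10⁶ m)² = 2.35858×10¹³ m².
(b) P = σAT⁴ = 5.670×10⁻⁸×2.35858×10¹³×(56.06)⁴ = 1.32×10¹³ W.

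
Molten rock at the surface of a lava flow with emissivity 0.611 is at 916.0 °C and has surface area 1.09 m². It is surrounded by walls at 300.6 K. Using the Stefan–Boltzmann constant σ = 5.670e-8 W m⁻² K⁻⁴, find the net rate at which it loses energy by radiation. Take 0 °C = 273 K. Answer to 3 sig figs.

Net loss ≈ 7.52×10⁴ W

T = 916.0 °C + 273 = 1189.0 K.
Area A = 1.09 m².
Net radiated power P_net = εσA(T⁴ − T₀⁴) = 0.611×5.670×10⁻⁸×1.09×(1189.0⁴ − 300.6⁴).
T⁴ − T₀⁴ = 1.99861×10¹² − 8.16499×10⁹ = 1.99045×10¹² K⁴, so P_net = 7.52×10⁴ W.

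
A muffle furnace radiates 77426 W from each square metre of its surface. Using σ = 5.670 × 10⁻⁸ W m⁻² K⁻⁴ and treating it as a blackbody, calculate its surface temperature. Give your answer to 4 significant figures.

I = σT⁴, so T = (I/σ)^(1/4) = (77426/(5.670×10⁻⁸))^(1/4) = 1081 K.

T ≈ 1081 K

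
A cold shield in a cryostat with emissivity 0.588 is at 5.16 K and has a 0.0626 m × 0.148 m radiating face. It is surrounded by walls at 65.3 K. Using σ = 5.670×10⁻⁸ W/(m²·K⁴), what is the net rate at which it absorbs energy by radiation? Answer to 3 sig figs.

Net gain ≈ 5.62×10⁻³ W

Area A = 0.0626 × 0.148 = 9.2648×10⁻³ m².
Net radiated power P_net = εσA(T⁴ − T₀⁴) = 0.588×5.670×10⁻⁸×9.2648×10⁻³×(5.16⁴ − 65.3⁴).
T⁴ − T₀⁴ = 708.923 − 1.81825×10⁷ = -1.81818×10⁷ K⁴, so P_net = -5.62×10⁻³ W — negative, meaning a net gain of 5.62×10⁻³ W.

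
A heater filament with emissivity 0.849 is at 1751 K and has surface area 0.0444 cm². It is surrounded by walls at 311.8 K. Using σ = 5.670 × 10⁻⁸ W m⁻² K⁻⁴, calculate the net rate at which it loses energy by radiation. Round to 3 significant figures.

Area A = 0.0444 cm² = 4.44×10⁻⁶ m².
Net radiated power P_net = εσA(T⁴ − T₀⁴) = 0.849×5.670×10⁻⁸×4.44×10⁻⁶×(1751⁴ − 311.8⁴).
T⁴ − T₀⁴ = 9.40036×10¹² − 9.45158×10⁹ = 9.39091×10¹² K⁴, so P_net = 2.01 W.

Net loss ≈ 2.01 W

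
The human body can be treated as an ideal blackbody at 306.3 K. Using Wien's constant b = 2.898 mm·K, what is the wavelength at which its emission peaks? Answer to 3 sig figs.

λ_max ≈ 9.46 μm

Wien's displacement law: λ_max = b/T = (2.898×10⁻³ m·K)/(306.3 K) = 9.461×10⁻⁶ m.
That is 9.46 μm, in the infrared range.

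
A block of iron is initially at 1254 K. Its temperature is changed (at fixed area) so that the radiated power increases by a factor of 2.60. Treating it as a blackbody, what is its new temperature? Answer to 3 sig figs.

P ∝ T⁴, so T₂/T₁ = (P₂/P₁)^(1/4) = (2.60)^(1/4) = 1.26982.
T₂ = 1254 × 1.26982 = 1.59×10³ K.

T₂ ≈ 1.59×10³ K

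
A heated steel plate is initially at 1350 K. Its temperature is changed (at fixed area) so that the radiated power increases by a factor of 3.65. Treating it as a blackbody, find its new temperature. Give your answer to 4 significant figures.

P ∝ T⁴, so T₂/T₁ = (P₂/P₁)^(1/4) = (3.65)^(1/4) = 1.38221.
T₂ = 1350 × 1.38221 = 1866 K.

T₂ ≈ 1866 K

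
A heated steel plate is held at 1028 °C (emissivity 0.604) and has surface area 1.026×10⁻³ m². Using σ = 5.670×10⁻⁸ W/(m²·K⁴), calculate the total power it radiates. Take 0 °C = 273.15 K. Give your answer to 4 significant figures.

P ≈ 100.7 W

T = 1028 °C + 273.15 = 1301.15 K.
Area A = 1.026×10⁻³ m².
P = εσAT⁴ = 0.604 × 5.670×10⁻⁸ × 1.026×10⁻³ × (1301.15)⁴ = 100.7 W.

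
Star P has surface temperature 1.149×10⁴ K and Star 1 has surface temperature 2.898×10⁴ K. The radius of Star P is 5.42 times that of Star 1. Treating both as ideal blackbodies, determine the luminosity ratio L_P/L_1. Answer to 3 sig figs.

L_P/L_1 ≈ 0.726

L ∝ R²T⁴, so L_P/L_1 = (R_P/R_1)²(T_P/T_1)⁴ = (5.42)² × (1.149×10⁴/2.898×10⁴)⁴ = 29.3764 × 0.0247108 = 0.726.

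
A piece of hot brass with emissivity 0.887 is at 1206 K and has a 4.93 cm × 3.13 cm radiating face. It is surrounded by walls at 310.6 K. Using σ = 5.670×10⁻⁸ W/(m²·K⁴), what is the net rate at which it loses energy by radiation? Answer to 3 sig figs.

Net loss ≈ 163 W

Area A = 0.0493 × 0.0313 = 1.54309×10⁻³ m².
Net radiated power P_net = εσA(T⁴ − T₀⁴) = 0.887×5.670×10⁻⁸×1.54309×10⁻³×(1206⁴ − 310.6⁴).
T⁴ − T₀⁴ = 2.11538×10¹² − 9.30692×10⁹ = 2.10607×10¹² K⁴, so P_net = 163 W.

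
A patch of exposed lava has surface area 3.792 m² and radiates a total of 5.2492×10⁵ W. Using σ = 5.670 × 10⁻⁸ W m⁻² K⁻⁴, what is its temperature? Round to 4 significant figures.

Area A = 3.792 m².
P = σAT⁴ ⇒ T = (P/(σA))^(1/4) = (5.2492×10⁵/(5.670×10⁻⁸×3.792))^(1/4) = 1250 K.

T ≈ 1250 K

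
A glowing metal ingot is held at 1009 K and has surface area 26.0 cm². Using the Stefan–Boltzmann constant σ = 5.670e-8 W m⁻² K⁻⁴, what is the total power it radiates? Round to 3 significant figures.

P ≈ 153 W

Area A = 26.0 cm² = 2.60×10⁻³ m².
P = σAT⁴ = 5.670×10⁻⁸ × 2.60×10⁻³ × (1009)⁴ = 153 W.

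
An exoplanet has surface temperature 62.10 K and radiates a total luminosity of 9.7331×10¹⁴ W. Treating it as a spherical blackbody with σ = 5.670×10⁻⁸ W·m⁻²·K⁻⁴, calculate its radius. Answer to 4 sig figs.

R ≈ 9.584×10⁶ m

L = 4πR²σT⁴ ⇒ R = √(L/(4πσT⁴)).
σT⁴ = 0.843237 W/m², so R = √(9.7331×10¹⁴/(4π×0.843237)) = 9.584×10⁶ m.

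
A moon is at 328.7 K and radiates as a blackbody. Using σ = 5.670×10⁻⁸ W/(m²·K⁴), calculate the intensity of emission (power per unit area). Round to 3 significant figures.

I ≈ 662 W/m²

Stefan–Boltzmann: I = σT⁴ = 5.670×10⁻⁸ × (328.7)⁴ = 662 W/m².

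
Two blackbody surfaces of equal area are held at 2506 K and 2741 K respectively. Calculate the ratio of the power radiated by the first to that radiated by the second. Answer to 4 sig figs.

With equal areas, P₁/P₂ = (T₁/T₂)⁴ = (2506/2741)⁴ = 0.6987.

P₁/P₂ ≈ 0.6987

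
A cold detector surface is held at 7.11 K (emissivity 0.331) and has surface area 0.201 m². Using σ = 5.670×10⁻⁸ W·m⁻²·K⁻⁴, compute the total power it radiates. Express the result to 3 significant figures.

Area A = 0.201 m².
P = εσAT⁴ = 0.331 × 5.670×10⁻⁸ × 0.201 × (7.11)⁴ = 9.64×10⁻⁶ W.

P ≈ 9.64×10⁻⁶ W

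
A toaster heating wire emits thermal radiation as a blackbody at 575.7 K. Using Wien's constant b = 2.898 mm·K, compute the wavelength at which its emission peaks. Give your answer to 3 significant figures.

λ_max ≈ 5.03 μm

Wien's displacement law: λ_max = b/T = (2.898×10⁻³ m·K)/(575.7 K) = 5.034×10⁻⁶ m.
That is 5.03 μm, in the infrared range.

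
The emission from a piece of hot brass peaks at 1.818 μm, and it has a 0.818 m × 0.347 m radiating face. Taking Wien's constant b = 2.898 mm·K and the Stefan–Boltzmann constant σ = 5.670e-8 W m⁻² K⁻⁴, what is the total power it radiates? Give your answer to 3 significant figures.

P ≈ 1.04×10⁵ W

Wien's law: T = b/λ_max = 2.898×10⁻³/1.818×10⁻⁶ = 1594.06 K.
Area A = 0.818 × 0.347 = 0.283846 m².
Then P = σAT⁴ = 5.670×10⁻⁸×0.283846×(1594.06)⁴ = 1.04×10⁵ W.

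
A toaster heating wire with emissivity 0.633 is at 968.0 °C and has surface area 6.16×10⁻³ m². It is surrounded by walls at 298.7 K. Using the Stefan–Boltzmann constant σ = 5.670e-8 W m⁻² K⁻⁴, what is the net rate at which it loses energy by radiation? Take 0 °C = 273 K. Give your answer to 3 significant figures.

T = 968.0 °C + 273 = 1241.0 K.
Area A = 6.16×10⁻³ m².
Net radiated power P_net = εσA(T⁴ − T₀⁴) = 0.633×5.670×10⁻⁸×6.16×10⁻³×(1241.0⁴ − 298.7⁴).
T⁴ − T₀⁴ = 2.37185×10¹² − 7.96051×10⁹ = 2.36389×10¹² K⁴, so P_net = 523 W.

Net loss ≈ 523 W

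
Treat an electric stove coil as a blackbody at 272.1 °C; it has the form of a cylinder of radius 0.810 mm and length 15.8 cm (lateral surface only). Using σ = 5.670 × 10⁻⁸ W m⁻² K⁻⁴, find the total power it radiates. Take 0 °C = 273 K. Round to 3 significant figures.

T = 272.1 °C + 273 = 545.1 K.
Lateral area A = 2πrL = 2π×8.10×10⁻⁴×0.158 = 8.04122×10⁻⁴ m².
P = σAT⁴ = 5.670×10⁻⁸ × 8.04122×10⁻⁴ × (545.1)⁴ = 4.03 W.

P ≈ 4.03 W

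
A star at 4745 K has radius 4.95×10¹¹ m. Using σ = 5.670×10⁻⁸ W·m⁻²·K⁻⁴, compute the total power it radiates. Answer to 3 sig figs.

Surface area A = 4πR² = 4π(4.95×10¹¹ m)² = 3.07907×10²⁴ m².
P = σAT⁴ = 5.670×10⁻⁸ × 3.07907×10²⁴ × (4745)⁴ = 8.85×10³¹ W.

P ≈ 8.85×10³¹ W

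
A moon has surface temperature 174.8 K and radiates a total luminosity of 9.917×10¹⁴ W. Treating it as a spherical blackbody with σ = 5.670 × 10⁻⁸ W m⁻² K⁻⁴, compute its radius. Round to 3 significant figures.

L = 4πR²σT⁴ ⇒ R = √(L/(4πσT⁴)).
σT⁴ = 52.9357 W/m², so R = √(9.917×10¹⁴/(4π×52.9357)) = 1.22×10⁶ m.

R ≈ 1.22×10⁶ m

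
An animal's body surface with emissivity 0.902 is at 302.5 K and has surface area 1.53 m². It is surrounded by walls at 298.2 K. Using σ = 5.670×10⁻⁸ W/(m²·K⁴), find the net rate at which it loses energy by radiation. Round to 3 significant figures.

Net loss ≈ 36.5 W

Area A = 1.53 m².
Net radiated power P_net = εσA(T⁴ − T₀⁴) = 0.902×5.670×10⁻⁸×1.53×(302.5⁴ − 298.2⁴).
T⁴ − T₀⁴ = 8.37339×10⁹ − 7.90734×10⁹ = 4.66050×10⁸ K⁴, so P_net = 36.5 W.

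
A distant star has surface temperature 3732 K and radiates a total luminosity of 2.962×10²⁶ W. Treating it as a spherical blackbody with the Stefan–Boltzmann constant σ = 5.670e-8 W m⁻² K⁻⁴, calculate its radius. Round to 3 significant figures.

L = 4πR²σT⁴ ⇒ R = √(L/(4πσT⁴)).
σT⁴ = 1.09989×10⁷ W/m², so R = √(2.962×10²⁶/(4π×1.09989×10⁷)) = 1.46×10⁹ m.

R ≈ 1.46×10⁹ m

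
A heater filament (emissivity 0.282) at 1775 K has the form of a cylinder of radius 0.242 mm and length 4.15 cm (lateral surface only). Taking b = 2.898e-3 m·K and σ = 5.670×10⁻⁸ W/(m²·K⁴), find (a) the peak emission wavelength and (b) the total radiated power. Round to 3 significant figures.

(a) λ_max = b/T = 2.898×10⁻³/1775 = 1.633×10⁻⁶ m = 1.63×10³ nm.
Lateral area A = 2πrL = 2π×2.42×10⁻⁴×0.0415 = 6.31020×10⁻⁵ m².
(b) P = εσAT⁴ = 0.282×5.670×10⁻⁸×6.31020×10⁻⁵×(1775)⁴ = 10.0 W.

λ_max ≈ 1.63×10³ nm; P ≈ 10.0 W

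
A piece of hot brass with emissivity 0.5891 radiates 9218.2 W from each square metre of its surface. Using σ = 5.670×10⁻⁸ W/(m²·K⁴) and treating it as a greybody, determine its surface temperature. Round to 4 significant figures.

T ≈ 724.8 K

I = εσT⁴, so T = (I/εσ)^(1/4) = (9218.2/(0.5891×5.670×10⁻⁸))^(1/4) = 724.8 K.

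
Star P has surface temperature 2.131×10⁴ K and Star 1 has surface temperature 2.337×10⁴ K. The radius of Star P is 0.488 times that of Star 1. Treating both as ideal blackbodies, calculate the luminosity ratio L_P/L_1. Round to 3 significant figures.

L_P/L_1 ≈ 0.165

L ∝ R²T⁴, so L_P/L_1 = (R_P/R_1)²(T_P/T_1)⁴ = (0.488)² × (2.131×10⁴/2.337×10⁴)⁴ = 0.238144 × 0.691352 = 0.165.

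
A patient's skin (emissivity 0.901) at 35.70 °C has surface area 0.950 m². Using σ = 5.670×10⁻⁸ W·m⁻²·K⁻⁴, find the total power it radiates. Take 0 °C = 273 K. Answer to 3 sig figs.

P ≈ 441 W

T = 35.70 °C + 273 = 308.70 K.
Area A = 0.950 m².
P = εσAT⁴ = 0.901 × 5.670×10⁻⁸ × 0.950 × (308.70)⁴ = 441 W.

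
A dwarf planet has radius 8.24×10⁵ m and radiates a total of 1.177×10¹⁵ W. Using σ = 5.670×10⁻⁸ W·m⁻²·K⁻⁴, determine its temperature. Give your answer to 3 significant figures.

T ≈ 222 K

Surface area A = 4πR² = 4π(8.24×10⁵ m)² = 8.53226×10¹² m².
P = σAT⁴ ⇒ T = (P/(σA))^(1/4) = (1.177×10¹⁵/(5.670×10⁻⁸×8.53226×10¹²))^(1/4) = 222 K.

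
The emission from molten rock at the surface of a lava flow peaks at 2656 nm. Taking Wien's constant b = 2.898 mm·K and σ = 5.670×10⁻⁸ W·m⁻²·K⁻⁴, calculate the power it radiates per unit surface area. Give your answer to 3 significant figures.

Wien's law: T = b/λ_max = 2.898×10⁻³/2.656×10⁻⁶ = 1091.11 K.
Then I = σT⁴ = 5.670×10⁻⁸×(1091.11)⁴ = 8.04×10⁴ W/m².

I ≈ 8.04×10⁴ W/m²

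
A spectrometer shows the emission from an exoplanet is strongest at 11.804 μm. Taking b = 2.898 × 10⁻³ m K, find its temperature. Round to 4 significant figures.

T ≈ 245.5 K

Wien's law gives T = b/λ_max = (2.898×10⁻³ m·K)/(1.1804×10⁻⁵ m) = 245.5 K.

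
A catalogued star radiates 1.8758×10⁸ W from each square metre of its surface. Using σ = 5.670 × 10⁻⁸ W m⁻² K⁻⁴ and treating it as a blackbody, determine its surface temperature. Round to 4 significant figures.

I = σT⁴, so T = (I/σ)^(1/4) = (1.8758×10⁸/(5.670×10⁻⁸))^(1/4) = 7584 K.

T ≈ 7584 K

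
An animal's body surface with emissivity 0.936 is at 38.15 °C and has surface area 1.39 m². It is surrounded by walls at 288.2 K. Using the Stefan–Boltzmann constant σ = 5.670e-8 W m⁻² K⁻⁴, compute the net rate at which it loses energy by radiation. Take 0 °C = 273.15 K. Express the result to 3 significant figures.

Net loss ≈ 184 W

T = 38.15 °C + 273.15 = 311.30 K.
Area A = 1.39 m².
Net radiated power P_net = εσA(T⁴ − T₀⁴) = 0.936×5.670×10⁻⁸×1.39×(311.30⁴ − 288.2⁴).
T⁴ − T₀⁴ = 9.39110×10⁹ − 6.89884×10⁹ = 2.49226×10⁹ K⁴, so P_net = 184 W.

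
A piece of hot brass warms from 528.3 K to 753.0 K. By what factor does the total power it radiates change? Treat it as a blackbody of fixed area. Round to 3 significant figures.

P₂/P₁ ≈ 4.13

P ∝ T⁴, so P₂/P₁ = (T₂/T₁)⁴ = (753.0/528.3)⁴ = (1.42533)⁴ = 4.13.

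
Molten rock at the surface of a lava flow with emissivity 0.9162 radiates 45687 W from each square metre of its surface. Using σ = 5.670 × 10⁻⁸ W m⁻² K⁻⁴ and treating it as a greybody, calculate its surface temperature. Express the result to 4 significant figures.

I = εσT⁴, so T = (I/εσ)^(1/4) = (45687/(0.9162×5.670×10⁻⁸))^(1/4) = 968.4 K.

T ≈ 968.4 K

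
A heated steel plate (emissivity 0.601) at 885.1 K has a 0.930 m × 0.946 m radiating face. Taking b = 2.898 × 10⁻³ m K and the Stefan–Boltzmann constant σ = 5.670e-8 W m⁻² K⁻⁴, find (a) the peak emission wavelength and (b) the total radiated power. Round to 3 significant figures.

λ_max ≈ 3.27 μm; P ≈ 1.84×10⁴ W

(a) λ_max = b/T = 2.898×10⁻³/885.1 = 3.274×10⁻⁶ m = 3.27 μm.
Area A = 0.930 × 0.946 = 0.87978 m².
(b) P = εσAT⁴ = 0.601×5.670×10⁻⁸×0.87978×(885.1)⁴ = 1.84×10⁴ W.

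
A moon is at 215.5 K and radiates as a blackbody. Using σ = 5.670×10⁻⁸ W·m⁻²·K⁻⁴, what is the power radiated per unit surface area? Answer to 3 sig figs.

Stefan–Boltzmann: I = σT⁴ = 5.670×10⁻⁸ × (215.5)⁴ = 122 W/m².

I ≈ 122 W/m²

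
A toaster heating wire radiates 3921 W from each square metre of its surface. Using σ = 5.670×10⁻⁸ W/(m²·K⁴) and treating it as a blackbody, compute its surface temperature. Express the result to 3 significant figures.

I = σT⁴, so T = (I/σ)^(1/4) = (3921/(5.670×10⁻⁸))^(1/4) = 513 K.

T ≈ 513 K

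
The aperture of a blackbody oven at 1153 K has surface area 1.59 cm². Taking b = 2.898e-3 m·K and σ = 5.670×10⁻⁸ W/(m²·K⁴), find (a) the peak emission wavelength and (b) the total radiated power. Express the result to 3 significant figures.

λ_max ≈ 2.51 μm; P ≈ 15.9 W

(a) λ_max = b/T = 2.898×10⁻³/1153 = 2.513×10⁻⁶ m = 2.51 μm.
Area A = 1.59 cm² = 1.59×10⁻⁴ m².
(b) P = σAT⁴ = 5.670×10⁻⁸×1.59×10⁻⁴×(1153)⁴ = 15.9 W.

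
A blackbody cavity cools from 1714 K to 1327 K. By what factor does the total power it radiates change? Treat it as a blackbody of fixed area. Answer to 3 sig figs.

P₂/P₁ ≈ 0.359

P ∝ T⁴, so P₂/P₁ = (T₂/T₁)⁴ = (1327/1714)⁴ = (0.774212)⁴ = 0.359.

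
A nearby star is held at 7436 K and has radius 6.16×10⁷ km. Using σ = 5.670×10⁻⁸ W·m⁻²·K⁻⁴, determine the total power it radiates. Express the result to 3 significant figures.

Surface area A = 4πR² = 4π(6.16×10¹⁰ m)² = 4.76838×10²² m².
P = σAT⁴ = 5.670×10⁻⁸ × 4.76838×10²² × (7436)⁴ = 8.27×10³⁰ W.

P ≈ 8.27×10³⁰ W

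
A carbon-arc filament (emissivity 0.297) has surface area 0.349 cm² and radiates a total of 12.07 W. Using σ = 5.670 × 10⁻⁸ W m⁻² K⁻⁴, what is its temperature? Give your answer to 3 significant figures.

T ≈ 2.13×10³ K

Area A = 0.349 cm² = 3.49×10⁻⁵ m².
P = εσAT⁴ ⇒ T = (P/(εσA))^(1/4) = (12.07/(0.297×5.670×10⁻⁸×3.49×10⁻⁵))^(1/4) = 2.13×10³ K.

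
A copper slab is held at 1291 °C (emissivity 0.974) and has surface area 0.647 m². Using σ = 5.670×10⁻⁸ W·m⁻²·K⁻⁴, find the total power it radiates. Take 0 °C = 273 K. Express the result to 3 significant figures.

P ≈ 2.14×10⁵ W

T = 1291 °C + 273 = 1564 K.
Area A = 0.647 m².
P = εσAT⁴ = 0.974 × 5.670×10⁻⁸ × 0.647 × (1564)⁴ = 2.14×10⁵ W.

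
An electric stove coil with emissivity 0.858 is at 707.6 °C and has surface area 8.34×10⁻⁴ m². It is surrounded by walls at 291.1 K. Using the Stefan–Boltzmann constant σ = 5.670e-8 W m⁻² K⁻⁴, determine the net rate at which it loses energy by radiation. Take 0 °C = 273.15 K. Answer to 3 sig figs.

T = 707.6 °C + 273.15 = 980.75 K.
Area A = 8.34×10⁻⁴ m².
Net radiated power P_net = εσA(T⁴ − T₀⁴) = 0.858×5.670×10⁻⁸×8.34×10⁻⁴×(980.75⁴ − 291.1⁴).
T⁴ − T₀⁴ = 9.25195×10¹¹ − 7.18073×10⁹ = 9.18014×10¹¹ K⁴, so P_net = 37.2 W.

Net loss ≈ 37.2 W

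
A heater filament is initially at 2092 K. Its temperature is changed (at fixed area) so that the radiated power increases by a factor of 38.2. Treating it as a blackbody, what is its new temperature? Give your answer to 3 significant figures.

P ∝ T⁴, so T₂/T₁ = (P₂/P₁)^(1/4) = (38.2)^(1/4) = 2.48608.
T₂ = 2092 × 2.48608 = 5.20×10³ K.

T₂ ≈ 5.20×10³ K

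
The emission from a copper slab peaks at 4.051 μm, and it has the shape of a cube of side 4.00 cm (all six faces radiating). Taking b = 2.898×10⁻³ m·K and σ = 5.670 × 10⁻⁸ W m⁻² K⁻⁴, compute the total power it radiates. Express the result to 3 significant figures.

P ≈ 143 W

Wien's law: T = b/λ_max = 2.898×10⁻³/4.051×10⁻⁶ = 715.379 K.
Area A = 6s² = 6×(0.0400 m)² = 9.6×10⁻³ m².
Then P = σAT⁴ = 5.670×10⁻⁸×9.6×10⁻³×(715.379)⁴ = 143 W.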